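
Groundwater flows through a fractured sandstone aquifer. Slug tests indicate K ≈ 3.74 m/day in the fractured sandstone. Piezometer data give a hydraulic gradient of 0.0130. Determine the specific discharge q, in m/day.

0.0486

Hydraulic gradient i = 0.0130.
Specific discharge q = K · i = 3.740 × 0.01300 = 0.04862 m/day.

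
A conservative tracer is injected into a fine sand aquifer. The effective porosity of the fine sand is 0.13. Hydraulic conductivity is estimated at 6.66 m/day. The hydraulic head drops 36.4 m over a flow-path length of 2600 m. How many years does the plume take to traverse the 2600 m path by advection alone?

Hydraulic gradient i = Δh / L = 36.4 / 2600 = 0.01400.
Darcy flux q = K · i = 6.660 × 0.01400 = 0.09324 m/day.
Seepage velocity v = q / n_e = 0.09324 / 0.13 = 0.7172 m/day.
Travel time t = L / v = 2600 / 0.7172 = 3625 days = 9.925 years.

9.92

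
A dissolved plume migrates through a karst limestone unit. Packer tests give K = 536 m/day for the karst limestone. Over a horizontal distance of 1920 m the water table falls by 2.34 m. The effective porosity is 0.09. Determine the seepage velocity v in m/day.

7.26

Hydraulic gradient i = Δh / L = 2.34 / 1920 = 0.001219.
Darcy flux q = K · i = 536.0 × 0.001219 = 0.6532 m/day.
Seepage velocity v = q / n_e = 0.6532 / 0.09 = 7.258 m/day.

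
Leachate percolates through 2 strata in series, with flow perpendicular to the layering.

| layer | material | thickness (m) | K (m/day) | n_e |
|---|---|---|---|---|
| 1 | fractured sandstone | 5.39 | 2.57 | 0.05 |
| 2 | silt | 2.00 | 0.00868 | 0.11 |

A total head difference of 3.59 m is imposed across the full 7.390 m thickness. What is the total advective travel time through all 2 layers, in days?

With flow normal to the layers, continuity requires the same specific discharge q through every layer.
Σ(b_i/K_i) = 5.39/2.57 + 2.00/0.00868 = 232.5 d.
q = Δh / Σ(b_i/K_i) = 3.59 / 232.5 = 0.01544 m/day.
In each layer the seepage velocity is v_i = q/n_i, so the layer transit time is t_i = b_i·n_i / q:
  layer 1 (fractured sandstone): t_1 = 5.39 × 0.05 / 0.01544 = 17.45 d
  layer 2 (silt): t_2 = 2.00 × 0.11 / 0.01544 = 14.25 d
Total t = Σ t_i = 31.70 days.

31.7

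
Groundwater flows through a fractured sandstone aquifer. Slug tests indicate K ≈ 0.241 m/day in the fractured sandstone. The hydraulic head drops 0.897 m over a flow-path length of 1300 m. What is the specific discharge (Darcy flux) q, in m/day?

0.000166

Hydraulic gradient i = Δh / L = 0.897 / 1300 = 0.0006900.
Specific discharge q = K · i = 0.2410 × 0.0006900 = 0.0001663 m/day.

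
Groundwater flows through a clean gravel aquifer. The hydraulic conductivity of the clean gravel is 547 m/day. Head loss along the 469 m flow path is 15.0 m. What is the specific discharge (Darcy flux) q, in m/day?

Hydraulic gradient i = Δh / L = 15.0 / 469 = 0.03198.
Specific discharge q = K · i = 547.0 × 0.03198 = 17.49 m/day.

17.5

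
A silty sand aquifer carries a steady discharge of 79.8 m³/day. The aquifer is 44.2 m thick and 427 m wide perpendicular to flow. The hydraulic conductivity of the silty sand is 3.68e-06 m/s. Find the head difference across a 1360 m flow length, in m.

18.1

Convert K: 3.68e-06 m/s × 86400 = 0.3180 m/day.
Cross-sectional area A = 427 × 44.2 = 18873 m².
From Q = K·A·i, i = Q / (K·A) = 79.8 / (0.3180 × 18873) = 0.01330.
Head loss Δh = i · L = 0.01330 × 1360 = 18.09 m.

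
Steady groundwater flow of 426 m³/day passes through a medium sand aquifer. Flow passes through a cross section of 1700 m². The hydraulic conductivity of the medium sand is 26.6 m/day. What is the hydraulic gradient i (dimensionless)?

From Q = K·A·i, i = Q / (K·A) = 426 / (26.60 × 1700) = 0.009421.

0.00942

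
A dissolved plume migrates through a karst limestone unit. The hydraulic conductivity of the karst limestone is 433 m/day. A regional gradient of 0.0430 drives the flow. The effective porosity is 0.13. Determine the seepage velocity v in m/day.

Hydraulic gradient i = 0.0430.
Darcy flux q = K · i = 433.0 × 0.04300 = 18.62 m/day.
Seepage velocity v = q / n_e = 18.62 / 0.13 = 143.2 m/day.

143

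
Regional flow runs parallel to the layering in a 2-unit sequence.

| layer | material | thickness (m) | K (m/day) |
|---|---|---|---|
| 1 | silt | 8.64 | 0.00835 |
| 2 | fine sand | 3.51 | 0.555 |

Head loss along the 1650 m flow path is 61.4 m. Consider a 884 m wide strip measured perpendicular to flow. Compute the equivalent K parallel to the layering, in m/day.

Flow is parallel to layering, so each bed carries its own Darcy discharge and the transmissivities add.
Σ(K_i·b_i) = 0.00835×8.64 + 0.555×3.51 = 2.020 m²/day.
Total thickness b = 12.15 m, so K_eq = Σ(K_i·b_i)/b = 0.1663 m/day.

0.166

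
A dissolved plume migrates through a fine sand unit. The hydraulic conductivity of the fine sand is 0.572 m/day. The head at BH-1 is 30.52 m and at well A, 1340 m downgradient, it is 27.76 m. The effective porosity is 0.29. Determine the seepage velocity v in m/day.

Hydraulic gradient i = (30.52 − 27.76) / 1340 = 2.76 / 1340 = 0.002060.
Darcy flux q = K · i = 0.5720 × 0.002060 = 0.001178 m/day.
Seepage velocity v = q / n_e = 0.001178 / 0.29 = 0.004063 m/day.

0.00406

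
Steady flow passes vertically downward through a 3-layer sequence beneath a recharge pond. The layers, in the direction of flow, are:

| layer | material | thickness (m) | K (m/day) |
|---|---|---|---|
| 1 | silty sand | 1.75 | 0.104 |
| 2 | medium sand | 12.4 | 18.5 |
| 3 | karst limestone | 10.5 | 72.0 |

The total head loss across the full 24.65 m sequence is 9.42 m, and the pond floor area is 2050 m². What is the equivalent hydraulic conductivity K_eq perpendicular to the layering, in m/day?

Flow is perpendicular to layering, so the layers act in series and the equivalent K is the thickness-weighted harmonic mean.
Total thickness L = 1.75 + 12.4 + 10.5 = 24.65 m.
Σ(b_i/K_i) = 1.75/0.104 + 12.4/18.5 + 10.5/72.0 = 17.64 d.
K_eq = L / Σ(b_i/K_i) = 24.65 / 17.64 = 1.397 m/day.

1.40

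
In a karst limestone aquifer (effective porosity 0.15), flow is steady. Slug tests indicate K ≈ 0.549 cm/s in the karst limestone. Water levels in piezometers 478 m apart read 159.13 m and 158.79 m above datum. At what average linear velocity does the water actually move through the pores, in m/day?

Convert K: 0.549 cm/s × 864 = 474.3 m/day.
Hydraulic gradient i = (159.13 − 158.79) / 478 = 0.34 / 478 = 0.0007113.
Darcy flux q = K · i = 474.3 × 0.0007113 = 0.3374 m/day.
Seepage velocity v = q / n_e = 0.3374 / 0.15 = 2.249 m/day.

2.25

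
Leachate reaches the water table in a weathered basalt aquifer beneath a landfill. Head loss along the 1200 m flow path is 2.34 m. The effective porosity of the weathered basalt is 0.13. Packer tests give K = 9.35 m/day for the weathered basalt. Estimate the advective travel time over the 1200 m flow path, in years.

Hydraulic gradient i = Δh / L = 2.34 / 1200 = 0.001950.
Darcy flux q = K · i = 9.350 × 0.001950 = 0.01823 m/day.
Seepage velocity v = q / n_e = 0.01823 / 0.13 = 0.1402 m/day.
Travel time t = L / v = 1200 / 0.1402 = 8556 days = 23.43 years.

23.4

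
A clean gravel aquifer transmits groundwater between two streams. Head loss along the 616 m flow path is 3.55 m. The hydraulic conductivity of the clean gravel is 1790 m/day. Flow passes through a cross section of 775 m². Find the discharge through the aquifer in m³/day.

Hydraulic gradient i = Δh / L = 3.55 / 616 = 0.005763.
Darcy's law: Q = K · A · i = 1790 × 775.0 × 0.005763 = 7995 m³/day.

7990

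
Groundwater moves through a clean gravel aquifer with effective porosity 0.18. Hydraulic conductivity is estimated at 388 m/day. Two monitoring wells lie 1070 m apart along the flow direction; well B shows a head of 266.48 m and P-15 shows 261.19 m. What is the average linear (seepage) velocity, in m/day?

10.7

Hydraulic gradient i = (266.48 − 261.19) / 1070 = 5.29 / 1070 = 0.004944.
Darcy flux q = K · i = 388.0 × 0.004944 = 1.918 m/day.
Seepage velocity v = q / n_e = 1.918 / 0.18 = 10.66 m/day.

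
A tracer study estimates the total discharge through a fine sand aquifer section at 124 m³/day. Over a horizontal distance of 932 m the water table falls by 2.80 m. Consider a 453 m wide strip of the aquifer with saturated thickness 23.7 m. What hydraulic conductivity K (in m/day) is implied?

Cross-sectional area A = 453 × 23.7 = 10736 m².
Hydraulic gradient i = Δh / L = 2.80 / 932 = 0.003004.
From Q = K·A·i, K = Q / (A·i) = 124 / (10736 × 0.003004) = 3.844 m/day.

3.84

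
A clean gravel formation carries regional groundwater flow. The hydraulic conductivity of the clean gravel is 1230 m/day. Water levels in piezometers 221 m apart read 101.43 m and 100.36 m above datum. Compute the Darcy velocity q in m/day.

Hydraulic gradient i = (101.43 − 100.36) / 221 = 1.07 / 221 = 0.004842.
Specific discharge q = K · i = 1230 × 0.004842 = 5.955 m/day.

5.96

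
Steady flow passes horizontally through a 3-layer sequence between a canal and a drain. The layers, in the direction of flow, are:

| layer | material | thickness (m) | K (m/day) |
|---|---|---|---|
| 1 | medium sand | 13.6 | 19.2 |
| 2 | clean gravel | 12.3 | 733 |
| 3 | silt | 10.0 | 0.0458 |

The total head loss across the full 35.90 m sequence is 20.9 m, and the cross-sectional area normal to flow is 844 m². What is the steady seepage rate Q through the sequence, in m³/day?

Flow is perpendicular to layering, so the layers act in series and the equivalent K is the thickness-weighted harmonic mean.
Total thickness L = 13.6 + 12.3 + 10.0 = 35.90 m.
Σ(b_i/K_i) = 13.6/19.2 + 12.3/733 + 10.0/0.0458 = 219.1 d.
K_eq = L / Σ(b_i/K_i) = 35.90 / 219.1 = 0.1639 m/day.
Q = K_eq · A · (Δh/L) = 0.1639 × 844 × (20.9/35.90) = 80.52 m³/day.

80.5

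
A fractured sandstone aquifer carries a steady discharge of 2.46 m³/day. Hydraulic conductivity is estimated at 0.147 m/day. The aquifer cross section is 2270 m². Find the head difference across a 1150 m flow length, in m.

From Q = K·A·i, i = Q / (K·A) = 2.46 / (0.1470 × 2270) = 0.007372.
Head loss Δh = i · L = 0.007372 × 1150 = 8.478 m.

8.48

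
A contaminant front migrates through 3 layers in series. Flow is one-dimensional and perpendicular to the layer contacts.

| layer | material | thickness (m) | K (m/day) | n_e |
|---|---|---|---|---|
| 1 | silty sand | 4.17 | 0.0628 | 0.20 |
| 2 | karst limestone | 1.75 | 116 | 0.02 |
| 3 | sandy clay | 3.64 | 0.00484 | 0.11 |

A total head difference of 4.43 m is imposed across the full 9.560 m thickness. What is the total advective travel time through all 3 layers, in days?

235

With flow normal to the layers, continuity requires the same specific discharge q through every layer.
Σ(b_i/K_i) = 4.17/0.0628 + 1.75/116 + 3.64/0.00484 = 818.5 d.
q = Δh / Σ(b_i/K_i) = 4.43 / 818.5 = 0.005412 m/day.
In each layer the seepage velocity is v_i = q/n_i, so the layer transit time is t_i = b_i·n_i / q:
  layer 1 (silty sand): t_1 = 4.17 × 0.20 / 0.005412 = 154.1 d
  layer 2 (karst limestone): t_2 = 1.75 × 0.02 / 0.005412 = 6.467 d
  layer 3 (sandy clay): t_3 = 3.64 × 0.11 / 0.005412 = 73.98 d
Total t = Σ t_i = 234.5 days.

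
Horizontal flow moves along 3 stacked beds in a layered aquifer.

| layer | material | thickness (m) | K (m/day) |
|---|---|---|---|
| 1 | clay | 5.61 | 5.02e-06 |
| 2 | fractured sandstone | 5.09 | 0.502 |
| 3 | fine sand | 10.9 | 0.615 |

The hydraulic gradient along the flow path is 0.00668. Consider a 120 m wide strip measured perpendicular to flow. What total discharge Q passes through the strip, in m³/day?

Flow is parallel to layering, so each bed carries its own Darcy discharge and the transmissivities add.
Σ(K_i·b_i) = 5.02e-06×5.61 + 0.502×5.09 + 0.615×10.9 = 9.259 m²/day.
Hydraulic gradient i = 0.00668.
Q = Σ(K_i·b_i) · W · i = 9.259 × 120 × 0.006680 = 7.422 m³/day.

7.42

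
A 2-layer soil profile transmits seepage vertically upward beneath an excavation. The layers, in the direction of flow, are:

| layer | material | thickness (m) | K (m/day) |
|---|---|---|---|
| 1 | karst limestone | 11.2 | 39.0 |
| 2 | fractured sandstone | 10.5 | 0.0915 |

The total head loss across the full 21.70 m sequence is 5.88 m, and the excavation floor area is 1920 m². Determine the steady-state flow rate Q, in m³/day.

Flow is perpendicular to layering, so the layers act in series and the equivalent K is the thickness-weighted harmonic mean.
Total thickness L = 11.2 + 10.5 = 21.70 m.
Σ(b_i/K_i) = 11.2/39.0 + 10.5/0.0915 = 115.0 d.
K_eq = L / Σ(b_i/K_i) = 21.70 / 115.0 = 0.1886 m/day.
Q = K_eq · A · (Δh/L) = 0.1886 × 1920 × (5.88/21.70) = 98.14 m³/day.

98.1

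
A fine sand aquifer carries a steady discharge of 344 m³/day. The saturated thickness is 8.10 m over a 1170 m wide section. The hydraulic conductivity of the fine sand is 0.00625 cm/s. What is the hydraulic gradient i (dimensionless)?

0.00672

Convert K: 0.00625 cm/s × 864 = 5.400 m/day.
Cross-sectional area A = 1170 × 8.10 = 9477 m².
From Q = K·A·i, i = Q / (K·A) = 344 / (5.400 × 9477) = 0.006722.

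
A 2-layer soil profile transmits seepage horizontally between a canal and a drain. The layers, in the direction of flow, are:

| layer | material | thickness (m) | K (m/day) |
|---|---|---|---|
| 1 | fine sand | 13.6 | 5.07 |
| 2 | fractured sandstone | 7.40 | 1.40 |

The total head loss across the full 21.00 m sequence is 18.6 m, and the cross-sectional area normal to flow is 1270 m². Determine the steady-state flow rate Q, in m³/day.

2960

Flow is perpendicular to layering, so the layers act in series and the equivalent K is the thickness-weighted harmonic mean.
Total thickness L = 13.6 + 7.40 = 21.00 m.
Σ(b_i/K_i) = 13.6/5.07 + 7.40/1.40 = 7.968 d.
K_eq = L / Σ(b_i/K_i) = 21.00 / 7.968 = 2.635 m/day.
Q = K_eq · A · (Δh/L) = 2.635 × 1270 × (18.6/21.00) = 2965 m³/day.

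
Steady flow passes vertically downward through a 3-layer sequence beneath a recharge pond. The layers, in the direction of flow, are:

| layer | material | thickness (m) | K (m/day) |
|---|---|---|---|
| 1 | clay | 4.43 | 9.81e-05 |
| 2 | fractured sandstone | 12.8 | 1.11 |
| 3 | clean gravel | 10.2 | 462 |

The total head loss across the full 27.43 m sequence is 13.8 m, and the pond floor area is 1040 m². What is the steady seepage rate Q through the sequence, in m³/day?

0.318

Flow is perpendicular to layering, so the layers act in series and the equivalent K is the thickness-weighted harmonic mean.
Total thickness L = 4.43 + 12.8 + 10.2 = 27.43 m.
Σ(b_i/K_i) = 4.43/9.81e-05 + 12.8/1.11 + 10.2/462 = 45170 d.
K_eq = L / Σ(b_i/K_i) = 27.43 / 45170 = 0.0006073 m/day.
Q = K_eq · A · (Δh/L) = 0.0006073 × 1040 × (13.8/27.43) = 0.3177 m³/day.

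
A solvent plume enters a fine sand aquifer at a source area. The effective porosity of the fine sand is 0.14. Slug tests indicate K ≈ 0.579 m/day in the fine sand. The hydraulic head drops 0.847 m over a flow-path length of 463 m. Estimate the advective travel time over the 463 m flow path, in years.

Hydraulic gradient i = Δh / L = 0.847 / 463 = 0.001829.
Darcy flux q = K · i = 0.5790 × 0.001829 = 0.001059 m/day.
Seepage velocity v = q / n_e = 0.001059 / 0.14 = 0.007566 m/day.
Travel time t = L / v = 463 / 0.007566 = 61197 days = 167.5 years.

168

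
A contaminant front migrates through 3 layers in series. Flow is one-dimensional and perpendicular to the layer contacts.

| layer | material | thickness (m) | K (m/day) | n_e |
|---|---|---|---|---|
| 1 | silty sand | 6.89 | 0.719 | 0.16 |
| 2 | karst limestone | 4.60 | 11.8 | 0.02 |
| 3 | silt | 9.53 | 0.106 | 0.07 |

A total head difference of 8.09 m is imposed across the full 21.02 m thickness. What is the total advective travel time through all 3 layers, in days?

With flow normal to the layers, continuity requires the same specific discharge q through every layer.
Σ(b_i/K_i) = 6.89/0.719 + 4.60/11.8 + 9.53/0.106 = 99.88 d.
q = Δh / Σ(b_i/K_i) = 8.09 / 99.88 = 0.08100 m/day.
In each layer the seepage velocity is v_i = q/n_i, so the layer transit time is t_i = b_i·n_i / q:
  layer 1 (silty sand): t_1 = 6.89 × 0.16 / 0.08100 = 13.61 d
  layer 2 (karst limestone): t_2 = 4.60 × 0.02 / 0.08100 = 1.136 d
  layer 3 (silt): t_3 = 9.53 × 0.07 / 0.08100 = 8.236 d
Total t = Σ t_i = 22.98 days.

23.0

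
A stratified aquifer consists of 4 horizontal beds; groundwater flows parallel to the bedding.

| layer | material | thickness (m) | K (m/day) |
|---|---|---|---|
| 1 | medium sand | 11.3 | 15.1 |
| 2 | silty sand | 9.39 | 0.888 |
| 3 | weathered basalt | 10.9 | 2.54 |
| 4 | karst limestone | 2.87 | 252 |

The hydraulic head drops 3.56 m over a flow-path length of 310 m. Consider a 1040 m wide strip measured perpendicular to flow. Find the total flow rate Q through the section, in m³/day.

11100

Flow is parallel to layering, so each bed carries its own Darcy discharge and the transmissivities add.
Σ(K_i·b_i) = 15.1×11.3 + 0.888×9.39 + 2.54×10.9 + 252×2.87 = 929.9 m²/day.
Hydraulic gradient i = Δh / L = 3.56 / 310 = 0.01148.
Q = Σ(K_i·b_i) · W · i = 929.9 × 1040 × 0.01148 = 11106 m³/day.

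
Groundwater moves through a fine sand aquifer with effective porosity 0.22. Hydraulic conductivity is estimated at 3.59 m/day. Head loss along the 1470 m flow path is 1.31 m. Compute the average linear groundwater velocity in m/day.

Hydraulic gradient i = Δh / L = 1.31 / 1470 = 0.0008912.
Darcy flux q = K · i = 3.590 × 0.0008912 = 0.003199 m/day.
Seepage velocity v = q / n_e = 0.003199 / 0.22 = 0.01454 m/day.

0.0145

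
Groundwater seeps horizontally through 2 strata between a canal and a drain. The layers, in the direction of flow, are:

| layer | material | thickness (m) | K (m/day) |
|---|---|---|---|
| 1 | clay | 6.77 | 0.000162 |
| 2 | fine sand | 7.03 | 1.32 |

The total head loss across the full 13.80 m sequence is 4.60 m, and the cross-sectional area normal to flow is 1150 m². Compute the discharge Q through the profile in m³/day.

0.127

Flow is perpendicular to layering, so the layers act in series and the equivalent K is the thickness-weighted harmonic mean.
Total thickness L = 6.77 + 7.03 = 13.80 m.
Σ(b_i/K_i) = 6.77/0.000162 + 7.03/1.32 = 41795 d.
K_eq = L / Σ(b_i/K_i) = 13.80 / 41795 = 0.0003302 m/day.
Q = K_eq · A · (Δh/L) = 0.0003302 × 1150 × (4.60/13.80) = 0.1266 m³/day.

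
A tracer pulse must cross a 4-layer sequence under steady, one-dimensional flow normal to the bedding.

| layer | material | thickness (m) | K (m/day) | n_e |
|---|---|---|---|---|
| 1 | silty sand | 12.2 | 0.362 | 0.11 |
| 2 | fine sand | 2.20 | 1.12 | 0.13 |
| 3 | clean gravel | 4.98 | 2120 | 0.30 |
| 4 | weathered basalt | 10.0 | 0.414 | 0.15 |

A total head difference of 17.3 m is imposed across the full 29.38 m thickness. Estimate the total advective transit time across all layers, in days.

With flow normal to the layers, continuity requires the same specific discharge q through every layer.
Σ(b_i/K_i) = 12.2/0.362 + 2.20/1.12 + 4.98/2120 + 10.0/0.414 = 59.82 d.
q = Δh / Σ(b_i/K_i) = 17.3 / 59.82 = 0.2892 m/day.
In each layer the seepage velocity is v_i = q/n_i, so the layer transit time is t_i = b_i·n_i / q:
  layer 1 (silty sand): t_1 = 12.2 × 0.11 / 0.2892 = 4.641 d
  layer 2 (fine sand): t_2 = 2.20 × 0.13 / 0.2892 = 0.9890 d
  layer 3 (clean gravel): t_3 = 4.98 × 0.30 / 0.2892 = 5.166 d
  layer 4 (weathered basalt): t_4 = 10.0 × 0.15 / 0.2892 = 5.187 d
Total t = Σ t_i = 15.98 days.

16.0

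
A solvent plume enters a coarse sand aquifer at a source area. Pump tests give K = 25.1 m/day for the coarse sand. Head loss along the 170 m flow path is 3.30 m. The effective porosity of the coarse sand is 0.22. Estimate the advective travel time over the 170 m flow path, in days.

76.8

Hydraulic gradient i = Δh / L = 3.30 / 170 = 0.01941.
Darcy flux q = K · i = 25.10 × 0.01941 = 0.4872 m/day.
Seepage velocity v = q / n_e = 0.4872 / 0.22 = 2.215 m/day.
Travel time t = L / v = 170 / 2.215 = 76.76 days.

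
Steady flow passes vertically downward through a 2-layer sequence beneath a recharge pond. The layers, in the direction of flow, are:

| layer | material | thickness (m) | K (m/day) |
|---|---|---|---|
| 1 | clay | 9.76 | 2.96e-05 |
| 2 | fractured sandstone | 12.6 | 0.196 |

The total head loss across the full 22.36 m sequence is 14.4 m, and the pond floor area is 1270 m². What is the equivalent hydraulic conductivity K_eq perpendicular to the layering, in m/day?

6.78e-05

Flow is perpendicular to layering, so the layers act in series and the equivalent K is the thickness-weighted harmonic mean.
Total thickness L = 9.76 + 12.6 = 22.36 m.
Σ(b_i/K_i) = 9.76/2.96e-05 + 12.6/0.196 = 3.298e+05 d.
K_eq = L / Σ(b_i/K_i) = 22.36 / 3.298e+05 = 6.780e-05 m/day.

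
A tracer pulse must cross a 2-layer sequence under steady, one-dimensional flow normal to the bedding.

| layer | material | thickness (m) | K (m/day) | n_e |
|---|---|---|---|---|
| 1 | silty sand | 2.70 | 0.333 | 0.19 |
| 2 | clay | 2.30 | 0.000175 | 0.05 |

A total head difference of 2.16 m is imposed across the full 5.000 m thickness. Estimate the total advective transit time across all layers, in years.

10.5

With flow normal to the layers, continuity requires the same specific discharge q through every layer.
Σ(b_i/K_i) = 2.70/0.333 + 2.30/0.000175 = 13151 d.
q = Δh / Σ(b_i/K_i) = 2.16 / 13151 = 0.0001642 m/day.
In each layer the seepage velocity is v_i = q/n_i, so the layer transit time is t_i = b_i·n_i / q:
  layer 1 (silty sand): t_1 = 2.70 × 0.19 / 0.0001642 = 3123 d
  layer 2 (clay): t_2 = 2.30 × 0.05 / 0.0001642 = 700.2 d
Total t = Σ t_i = 3824 days = 10.47 years.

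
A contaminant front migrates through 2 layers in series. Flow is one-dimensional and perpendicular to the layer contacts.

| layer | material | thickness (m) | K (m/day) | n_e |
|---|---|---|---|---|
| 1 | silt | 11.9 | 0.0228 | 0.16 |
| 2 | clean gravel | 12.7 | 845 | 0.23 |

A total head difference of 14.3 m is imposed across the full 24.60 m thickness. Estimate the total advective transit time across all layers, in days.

176

With flow normal to the layers, continuity requires the same specific discharge q through every layer.
Σ(b_i/K_i) = 11.9/0.0228 + 12.7/845 = 521.9 d.
q = Δh / Σ(b_i/K_i) = 14.3 / 521.9 = 0.02740 m/day.
In each layer the seepage velocity is v_i = q/n_i, so the layer transit time is t_i = b_i·n_i / q:
  layer 1 (silt): t_1 = 11.9 × 0.16 / 0.02740 = 69.50 d
  layer 2 (clean gravel): t_2 = 12.7 × 0.23 / 0.02740 = 106.6 d
Total t = Σ t_i = 176.1 days.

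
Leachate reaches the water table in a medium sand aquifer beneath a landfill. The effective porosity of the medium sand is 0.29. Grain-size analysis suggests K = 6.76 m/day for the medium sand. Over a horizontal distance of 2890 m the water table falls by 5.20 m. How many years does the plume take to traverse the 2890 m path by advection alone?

189

Hydraulic gradient i = Δh / L = 5.20 / 2890 = 0.001799.
Darcy flux q = K · i = 6.760 × 0.001799 = 0.01216 m/day.
Seepage velocity v = q / n_e = 0.01216 / 0.29 = 0.04194 m/day.
Travel time t = L / v = 2890 / 0.04194 = 68904 days = 188.6 years.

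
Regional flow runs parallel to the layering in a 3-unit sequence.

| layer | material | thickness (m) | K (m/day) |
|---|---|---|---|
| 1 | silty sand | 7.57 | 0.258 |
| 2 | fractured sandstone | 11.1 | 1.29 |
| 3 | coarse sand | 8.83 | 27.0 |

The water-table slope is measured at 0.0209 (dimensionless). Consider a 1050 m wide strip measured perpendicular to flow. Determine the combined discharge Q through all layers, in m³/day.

5590

Flow is parallel to layering, so each bed carries its own Darcy discharge and the transmissivities add.
Σ(K_i·b_i) = 0.258×7.57 + 1.29×11.1 + 27.0×8.83 = 254.7 m²/day.
Hydraulic gradient i = 0.0209.
Q = Σ(K_i·b_i) · W · i = 254.7 × 1050 × 0.02090 = 5589 m³/day.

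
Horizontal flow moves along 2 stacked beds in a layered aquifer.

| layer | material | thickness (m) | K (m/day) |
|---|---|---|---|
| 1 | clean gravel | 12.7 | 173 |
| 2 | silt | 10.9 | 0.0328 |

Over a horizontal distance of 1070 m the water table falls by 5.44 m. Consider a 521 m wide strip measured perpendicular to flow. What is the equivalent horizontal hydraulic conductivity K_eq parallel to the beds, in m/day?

Flow is parallel to layering, so each bed carries its own Darcy discharge and the transmissivities add.
Σ(K_i·b_i) = 173×12.7 + 0.0328×10.9 = 2197 m²/day.
Total thickness b = 23.60 m, so K_eq = Σ(K_i·b_i)/b = 93.11 m/day.

93.1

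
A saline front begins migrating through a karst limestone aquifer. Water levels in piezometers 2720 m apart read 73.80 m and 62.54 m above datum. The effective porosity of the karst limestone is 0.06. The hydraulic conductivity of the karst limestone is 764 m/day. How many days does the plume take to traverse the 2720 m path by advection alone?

51.6

Hydraulic gradient i = (73.80 − 62.54) / 2720 = 11.26 / 2720 = 0.004140.
Darcy flux q = K · i = 764.0 × 0.004140 = 3.163 m/day.
Seepage velocity v = q / n_e = 3.163 / 0.06 = 52.71 m/day.
Travel time t = L / v = 2720 / 52.71 = 51.60 days.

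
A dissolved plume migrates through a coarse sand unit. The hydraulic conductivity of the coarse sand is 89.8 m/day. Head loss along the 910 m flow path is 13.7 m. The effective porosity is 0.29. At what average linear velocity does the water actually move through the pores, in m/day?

Hydraulic gradient i = Δh / L = 13.7 / 910 = 0.01505.
Darcy flux q = K · i = 89.80 × 0.01505 = 1.352 m/day.
Seepage velocity v = q / n_e = 1.352 / 0.29 = 4.662 m/day.

4.66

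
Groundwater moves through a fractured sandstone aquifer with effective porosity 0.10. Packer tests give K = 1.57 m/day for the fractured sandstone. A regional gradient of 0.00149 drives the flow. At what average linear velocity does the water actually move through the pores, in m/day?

0.0234

Hydraulic gradient i = 0.00149.
Darcy flux q = K · i = 1.570 × 0.001490 = 0.002339 m/day.
Seepage velocity v = q / n_e = 0.002339 / 0.10 = 0.02339 m/day.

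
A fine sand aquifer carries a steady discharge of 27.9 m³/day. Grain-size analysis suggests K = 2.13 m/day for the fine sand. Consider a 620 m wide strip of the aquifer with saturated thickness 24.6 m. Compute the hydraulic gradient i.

Cross-sectional area A = 620 × 24.6 = 15252 m².
From Q = K·A·i, i = Q / (K·A) = 27.9 / (2.130 × 15252) = 0.0008588.

0.000859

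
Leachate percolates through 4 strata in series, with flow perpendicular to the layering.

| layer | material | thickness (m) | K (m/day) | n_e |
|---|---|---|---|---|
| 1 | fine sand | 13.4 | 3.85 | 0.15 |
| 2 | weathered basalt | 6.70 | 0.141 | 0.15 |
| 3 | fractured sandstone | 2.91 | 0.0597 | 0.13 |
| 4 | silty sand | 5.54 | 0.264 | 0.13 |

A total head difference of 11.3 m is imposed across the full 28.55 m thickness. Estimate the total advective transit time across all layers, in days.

43.9

With flow normal to the layers, continuity requires the same specific discharge q through every layer.
Σ(b_i/K_i) = 13.4/3.85 + 6.70/0.141 + 2.91/0.0597 + 5.54/0.264 = 120.7 d.
q = Δh / Σ(b_i/K_i) = 11.3 / 120.7 = 0.09360 m/day.
In each layer the seepage velocity is v_i = q/n_i, so the layer transit time is t_i = b_i·n_i / q:
  layer 1 (fine sand): t_1 = 13.4 × 0.15 / 0.09360 = 21.47 d
  layer 2 (weathered basalt): t_2 = 6.70 × 0.15 / 0.09360 = 10.74 d
  layer 3 (fractured sandstone): t_3 = 2.91 × 0.13 / 0.09360 = 4.042 d
  layer 4 (silty sand): t_4 = 5.54 × 0.13 / 0.09360 = 7.694 d
Total t = Σ t_i = 43.95 days.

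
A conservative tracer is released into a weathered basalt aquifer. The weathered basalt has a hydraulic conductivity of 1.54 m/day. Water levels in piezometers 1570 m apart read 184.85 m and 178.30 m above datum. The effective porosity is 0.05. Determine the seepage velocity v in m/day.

Hydraulic gradient i = (184.85 − 178.30) / 1570 = 6.55 / 1570 = 0.004172.
Darcy flux q = K · i = 1.540 × 0.004172 = 0.006425 m/day.
Seepage velocity v = q / n_e = 0.006425 / 0.05 = 0.1285 m/day.

0.128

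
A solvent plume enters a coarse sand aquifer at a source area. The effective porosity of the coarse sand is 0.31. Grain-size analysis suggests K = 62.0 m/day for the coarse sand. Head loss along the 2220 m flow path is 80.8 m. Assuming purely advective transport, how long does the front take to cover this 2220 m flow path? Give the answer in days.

305

Hydraulic gradient i = Δh / L = 80.8 / 2220 = 0.03640.
Darcy flux q = K · i = 62.00 × 0.03640 = 2.257 m/day.
Seepage velocity v = q / n_e = 2.257 / 0.31 = 7.279 m/day.
Travel time t = L / v = 2220 / 7.279 = 305.0 days.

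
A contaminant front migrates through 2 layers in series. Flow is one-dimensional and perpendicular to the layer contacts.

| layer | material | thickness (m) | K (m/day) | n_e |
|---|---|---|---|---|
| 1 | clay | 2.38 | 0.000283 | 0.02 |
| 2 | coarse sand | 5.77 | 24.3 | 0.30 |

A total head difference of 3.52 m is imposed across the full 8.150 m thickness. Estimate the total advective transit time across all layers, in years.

11.6

With flow normal to the layers, continuity requires the same specific discharge q through every layer.
Σ(b_i/K_i) = 2.38/0.000283 + 5.77/24.3 = 8410 d.
q = Δh / Σ(b_i/K_i) = 3.52 / 8410 = 0.0004185 m/day.
In each layer the seepage velocity is v_i = q/n_i, so the layer transit time is t_i = b_i·n_i / q:
  layer 1 (clay): t_1 = 2.38 × 0.02 / 0.0004185 = 113.7 d
  layer 2 (coarse sand): t_2 = 5.77 × 0.30 / 0.0004185 = 4136 d
Total t = Σ t_i = 4250 days = 11.63 years.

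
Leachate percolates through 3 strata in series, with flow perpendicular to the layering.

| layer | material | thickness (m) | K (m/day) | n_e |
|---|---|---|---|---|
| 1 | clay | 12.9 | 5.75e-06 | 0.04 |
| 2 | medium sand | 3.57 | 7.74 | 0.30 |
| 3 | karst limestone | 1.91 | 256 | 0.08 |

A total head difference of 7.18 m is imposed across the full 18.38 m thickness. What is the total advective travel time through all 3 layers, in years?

1490

With flow normal to the layers, continuity requires the same specific discharge q through every layer.
Σ(b_i/K_i) = 12.9/5.75e-06 + 3.57/7.74 + 1.91/256 = 2.243e+06 d.
q = Δh / Σ(b_i/K_i) = 7.18 / 2.243e+06 = 3.200e-06 m/day.
In each layer the seepage velocity is v_i = q/n_i, so the layer transit time is t_i = b_i·n_i / q:
  layer 1 (clay): t_1 = 12.9 × 0.04 / 3.200e-06 = 1.612e+05 d
  layer 2 (medium sand): t_2 = 3.57 × 0.30 / 3.200e-06 = 3.346e+05 d
  layer 3 (karst limestone): t_3 = 1.91 × 0.08 / 3.200e-06 = 47744 d
Total t = Σ t_i = 5.436e+05 days = 1488 years.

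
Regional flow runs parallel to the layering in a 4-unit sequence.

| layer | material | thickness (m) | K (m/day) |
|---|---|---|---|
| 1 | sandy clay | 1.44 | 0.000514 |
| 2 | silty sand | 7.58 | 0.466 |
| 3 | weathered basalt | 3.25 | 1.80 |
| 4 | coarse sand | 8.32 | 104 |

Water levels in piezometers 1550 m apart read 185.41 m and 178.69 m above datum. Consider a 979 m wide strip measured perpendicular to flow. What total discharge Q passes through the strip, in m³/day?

3710

Flow is parallel to layering, so each bed carries its own Darcy discharge and the transmissivities add.
Σ(K_i·b_i) = 0.000514×1.44 + 0.466×7.58 + 1.80×3.25 + 104×8.32 = 874.7 m²/day.
Hydraulic gradient i = (185.41 − 178.69) / 1550 = 6.72 / 1550 = 0.004335.
Q = Σ(K_i·b_i) · W · i = 874.7 × 979 × 0.004335 = 3712 m³/day.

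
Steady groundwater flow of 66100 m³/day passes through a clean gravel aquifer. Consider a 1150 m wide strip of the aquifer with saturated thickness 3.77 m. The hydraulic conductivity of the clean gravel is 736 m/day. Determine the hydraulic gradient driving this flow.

0.0207

Cross-sectional area A = 1150 × 3.77 = 4336 m².
From Q = K·A·i, i = Q / (K·A) = 66100 / (736.0 × 4336) = 0.02071.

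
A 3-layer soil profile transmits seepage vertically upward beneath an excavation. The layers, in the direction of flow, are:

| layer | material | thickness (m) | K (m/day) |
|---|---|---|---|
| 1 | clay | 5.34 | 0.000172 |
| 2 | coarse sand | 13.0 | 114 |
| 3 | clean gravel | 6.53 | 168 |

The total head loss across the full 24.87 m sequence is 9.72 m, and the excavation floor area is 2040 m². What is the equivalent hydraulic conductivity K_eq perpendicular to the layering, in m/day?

Flow is perpendicular to layering, so the layers act in series and the equivalent K is the thickness-weighted harmonic mean.
Total thickness L = 5.34 + 13.0 + 6.53 = 24.87 m.
Σ(b_i/K_i) = 5.34/0.000172 + 13.0/114 + 6.53/168 = 31047 d.
K_eq = L / Σ(b_i/K_i) = 24.87 / 31047 = 0.0008011 m/day.

0.000801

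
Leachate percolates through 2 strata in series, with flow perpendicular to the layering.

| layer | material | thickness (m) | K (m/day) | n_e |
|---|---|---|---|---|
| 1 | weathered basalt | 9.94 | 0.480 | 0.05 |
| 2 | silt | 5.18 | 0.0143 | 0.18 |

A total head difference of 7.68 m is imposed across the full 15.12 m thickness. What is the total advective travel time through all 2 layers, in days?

71.3

With flow normal to the layers, continuity requires the same specific discharge q through every layer.
Σ(b_i/K_i) = 9.94/0.480 + 5.18/0.0143 = 382.9 d.
q = Δh / Σ(b_i/K_i) = 7.68 / 382.9 = 0.02006 m/day.
In each layer the seepage velocity is v_i = q/n_i, so the layer transit time is t_i = b_i·n_i / q:
  layer 1 (weathered basalt): t_1 = 9.94 × 0.05 / 0.02006 = 24.78 d
  layer 2 (silt): t_2 = 5.18 × 0.18 / 0.02006 = 46.49 d
Total t = Σ t_i = 71.27 days.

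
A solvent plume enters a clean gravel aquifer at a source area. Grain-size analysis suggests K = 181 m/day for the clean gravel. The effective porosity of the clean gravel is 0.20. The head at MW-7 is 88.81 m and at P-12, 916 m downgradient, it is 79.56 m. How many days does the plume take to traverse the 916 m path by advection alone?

100

Hydraulic gradient i = (88.81 − 79.56) / 916 = 9.25 / 916 = 0.01010.
Darcy flux q = K · i = 181.0 × 0.01010 = 1.828 m/day.
Seepage velocity v = q / n_e = 1.828 / 0.20 = 9.139 m/day.
Travel time t = L / v = 916 / 9.139 = 100.2 days.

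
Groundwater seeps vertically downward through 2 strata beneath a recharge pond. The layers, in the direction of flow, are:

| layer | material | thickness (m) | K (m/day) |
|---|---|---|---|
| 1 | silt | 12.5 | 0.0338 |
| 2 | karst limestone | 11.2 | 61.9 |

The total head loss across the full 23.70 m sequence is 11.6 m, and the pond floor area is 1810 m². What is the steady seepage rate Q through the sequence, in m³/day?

Flow is perpendicular to layering, so the layers act in series and the equivalent K is the thickness-weighted harmonic mean.
Total thickness L = 12.5 + 11.2 = 23.70 m.
Σ(b_i/K_i) = 12.5/0.0338 + 11.2/61.9 = 370.0 d.
K_eq = L / Σ(b_i/K_i) = 23.70 / 370.0 = 0.06405 m/day.
Q = K_eq · A · (Δh/L) = 0.06405 × 1810 × (11.6/23.70) = 56.75 m³/day.

56.7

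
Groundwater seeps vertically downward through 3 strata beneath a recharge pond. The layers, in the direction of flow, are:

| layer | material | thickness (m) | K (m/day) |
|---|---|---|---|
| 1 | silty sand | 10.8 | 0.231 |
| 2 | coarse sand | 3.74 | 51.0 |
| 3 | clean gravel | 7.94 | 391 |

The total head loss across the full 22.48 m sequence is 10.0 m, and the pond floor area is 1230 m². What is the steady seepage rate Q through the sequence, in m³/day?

Flow is perpendicular to layering, so the layers act in series and the equivalent K is the thickness-weighted harmonic mean.
Total thickness L = 10.8 + 3.74 + 7.94 = 22.48 m.
Σ(b_i/K_i) = 10.8/0.231 + 3.74/51.0 + 7.94/391 = 46.85 d.
K_eq = L / Σ(b_i/K_i) = 22.48 / 46.85 = 0.4799 m/day.
Q = K_eq · A · (Δh/L) = 0.4799 × 1230 × (10.0/22.48) = 262.6 m³/day.

263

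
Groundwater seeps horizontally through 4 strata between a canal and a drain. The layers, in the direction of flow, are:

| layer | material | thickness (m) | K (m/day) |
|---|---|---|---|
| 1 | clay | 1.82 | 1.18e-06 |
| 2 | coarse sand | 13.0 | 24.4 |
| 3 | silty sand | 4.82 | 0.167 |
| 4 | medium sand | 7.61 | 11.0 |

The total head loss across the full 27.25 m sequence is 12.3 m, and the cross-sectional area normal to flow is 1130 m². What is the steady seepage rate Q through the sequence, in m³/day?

Flow is perpendicular to layering, so the layers act in series and the equivalent K is the thickness-weighted harmonic mean.
Total thickness L = 1.82 + 13.0 + 4.82 + 7.61 = 27.25 m.
Σ(b_i/K_i) = 1.82/1.18e-06 + 13.0/24.4 + 4.82/0.167 + 7.61/11.0 = 1.542e+06 d.
K_eq = L / Σ(b_i/K_i) = 27.25 / 1.542e+06 = 1.767e-05 m/day.
Q = K_eq · A · (Δh/L) = 1.767e-05 × 1130 × (12.3/27.25) = 0.009011 m³/day.

0.00901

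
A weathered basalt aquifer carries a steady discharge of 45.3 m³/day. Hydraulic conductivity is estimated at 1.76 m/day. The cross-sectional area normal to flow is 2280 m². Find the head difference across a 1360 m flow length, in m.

From Q = K·A·i, i = Q / (K·A) = 45.3 / (1.760 × 2280) = 0.01129.
Head loss Δh = i · L = 0.01129 × 1360 = 15.35 m.

15.4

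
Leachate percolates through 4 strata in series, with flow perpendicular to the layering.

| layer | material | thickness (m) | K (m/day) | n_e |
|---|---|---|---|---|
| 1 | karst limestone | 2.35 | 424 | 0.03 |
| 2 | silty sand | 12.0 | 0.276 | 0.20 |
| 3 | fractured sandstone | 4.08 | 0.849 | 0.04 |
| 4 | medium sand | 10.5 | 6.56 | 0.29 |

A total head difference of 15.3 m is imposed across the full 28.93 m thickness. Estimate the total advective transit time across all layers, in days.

18.5

With flow normal to the layers, continuity requires the same specific discharge q through every layer.
Σ(b_i/K_i) = 2.35/424 + 12.0/0.276 + 4.08/0.849 + 10.5/6.56 = 49.89 d.
q = Δh / Σ(b_i/K_i) = 15.3 / 49.89 = 0.3067 m/day.
In each layer the seepage velocity is v_i = q/n_i, so the layer transit time is t_i = b_i·n_i / q:
  layer 1 (karst limestone): t_1 = 2.35 × 0.03 / 0.3067 = 0.2299 d
  layer 2 (silty sand): t_2 = 12.0 × 0.20 / 0.3067 = 7.826 d
  layer 3 (fractured sandstone): t_3 = 4.08 × 0.04 / 0.3067 = 0.5322 d
  layer 4 (medium sand): t_4 = 10.5 × 0.29 / 0.3067 = 9.929 d
Total t = Σ t_i = 18.52 days.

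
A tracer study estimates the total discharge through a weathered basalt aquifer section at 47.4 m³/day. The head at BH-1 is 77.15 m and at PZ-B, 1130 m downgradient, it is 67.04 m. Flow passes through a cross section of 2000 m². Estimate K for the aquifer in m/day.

Hydraulic gradient i = (77.15 − 67.04) / 1130 = 10.11 / 1130 = 0.008947.
From Q = K·A·i, K = Q / (A·i) = 47.4 / (2000 × 0.008947) = 2.649 m/day.

2.65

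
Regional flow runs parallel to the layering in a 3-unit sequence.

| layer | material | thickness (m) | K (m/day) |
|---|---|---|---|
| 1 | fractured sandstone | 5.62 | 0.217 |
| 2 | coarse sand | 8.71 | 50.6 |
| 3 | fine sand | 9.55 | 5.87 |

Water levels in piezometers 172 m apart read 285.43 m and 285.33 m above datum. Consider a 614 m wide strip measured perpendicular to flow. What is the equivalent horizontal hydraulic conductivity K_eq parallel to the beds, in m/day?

Flow is parallel to layering, so each bed carries its own Darcy discharge and the transmissivities add.
Σ(K_i·b_i) = 0.217×5.62 + 50.6×8.71 + 5.87×9.55 = 498.0 m²/day.
Total thickness b = 23.88 m, so K_eq = Σ(K_i·b_i)/b = 20.85 m/day.

20.9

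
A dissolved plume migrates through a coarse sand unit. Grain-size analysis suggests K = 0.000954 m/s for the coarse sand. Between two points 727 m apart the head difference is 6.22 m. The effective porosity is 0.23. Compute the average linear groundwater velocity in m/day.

Convert K: 0.000954 m/s × 86400 = 82.43 m/day.
Hydraulic gradient i = Δh / L = 6.22 / 727 = 0.008556.
Darcy flux q = K · i = 82.43 × 0.008556 = 0.7052 m/day.
Seepage velocity v = q / n_e = 0.7052 / 0.23 = 3.066 m/day.

3.07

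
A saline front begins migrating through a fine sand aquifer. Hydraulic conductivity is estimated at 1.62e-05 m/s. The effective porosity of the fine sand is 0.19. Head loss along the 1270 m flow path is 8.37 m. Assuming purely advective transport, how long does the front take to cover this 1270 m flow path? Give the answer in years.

71.6

Convert K: 1.62e-05 m/s × 86400 = 1.400 m/day.
Hydraulic gradient i = Δh / L = 8.37 / 1270 = 0.006591.
Darcy flux q = K · i = 1.400 × 0.006591 = 0.009225 m/day.
Seepage velocity v = q / n_e = 0.009225 / 0.19 = 0.04855 m/day.
Travel time t = L / v = 1270 / 0.04855 = 26158 days = 71.62 years.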